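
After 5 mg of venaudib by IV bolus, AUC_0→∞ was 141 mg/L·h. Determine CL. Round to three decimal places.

CL = 0.035 L/h

CL = Dose_iv / AUC_0→∞
   = 5 / 141 = 0.035461 L/h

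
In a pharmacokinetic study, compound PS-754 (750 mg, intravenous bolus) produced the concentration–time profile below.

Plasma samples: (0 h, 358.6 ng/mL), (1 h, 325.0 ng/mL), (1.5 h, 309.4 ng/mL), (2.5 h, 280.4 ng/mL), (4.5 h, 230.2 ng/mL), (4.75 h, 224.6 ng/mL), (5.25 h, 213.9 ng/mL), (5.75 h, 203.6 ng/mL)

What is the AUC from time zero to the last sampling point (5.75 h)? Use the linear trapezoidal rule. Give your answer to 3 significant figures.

Trapezoidal AUC_0→5.75:
  [0→1]: (358.6+325.0)/2 × 1 = 341.8
  [1→1.5]: (325.0+309.4)/2 × 0.5 = 158.6
  [1.5→2.5]: (309.4+280.4)/2 × 1 = 294.9
  [2.5→4.5]: (280.4+230.2)/2 × 2 = 510.6
  [4.5→4.75]: (230.2+224.6)/2 × 0.25 = 56.85
  [4.75→5.25]: (224.6+213.9)/2 × 0.5 = 109.625
  [5.25→5.75]: (213.9+203.6)/2 × 0.5 = 104.375
  Sum = 1576.75 ng/mL·h

AUC = 1580 ng/mL·h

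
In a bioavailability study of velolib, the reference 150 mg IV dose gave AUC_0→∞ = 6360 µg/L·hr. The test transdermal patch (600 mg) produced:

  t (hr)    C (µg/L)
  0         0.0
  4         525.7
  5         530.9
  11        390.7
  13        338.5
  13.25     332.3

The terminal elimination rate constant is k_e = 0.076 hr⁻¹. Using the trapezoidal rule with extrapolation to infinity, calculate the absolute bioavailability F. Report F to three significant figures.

Trapezoidal AUC_0→13.25 (transdermal patch):
  [0→4]: (0.0+525.7)/2 × 4 = 1051.4
  [4→5]: (525.7+530.9)/2 × 1 = 528.3
  [5→11]: (530.9+390.7)/2 × 6 = 2764.8
  [11→13]: (390.7+338.5)/2 × 2 = 729.2
  [13→13.25]: (338.5+332.3)/2 × 0.25 = 83.85
  Sum = 5157.55 µg/L·hr
Tail: C_last/k_e = 332.3/0.076 = 4372.368
AUC_0→∞ (transdermal patch) = 5157.55 + 4372.368 = 9529.918 µg/L·hr
F = (AUC_ev/D_ev)/(AUC_iv/D_iv) = (9529.918/600)/(6360/150) = 15.8832/42.4 = 0.3746

F = 0.375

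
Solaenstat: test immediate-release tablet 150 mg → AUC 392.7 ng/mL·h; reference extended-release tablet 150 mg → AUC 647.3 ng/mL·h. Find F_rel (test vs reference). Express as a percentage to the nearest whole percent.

F_rel = (AUC_test/D_test) / (AUC_ref/D_ref)
      = (392.7/150) / (647.3/150)
      = 2.618 / 4.31533 = 0.6067 = 60.67%

F_rel = 61%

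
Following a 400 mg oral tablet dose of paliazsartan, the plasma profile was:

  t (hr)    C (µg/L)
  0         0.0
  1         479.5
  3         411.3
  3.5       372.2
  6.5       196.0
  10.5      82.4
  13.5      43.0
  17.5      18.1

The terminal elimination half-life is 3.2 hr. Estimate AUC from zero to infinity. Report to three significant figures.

AUC = 3130 µg/L·hr

Trapezoidal AUC_0→17.5:
  [0→1]: (0.0+479.5)/2 × 1 = 239.75
  [1→3]: (479.5+411.3)/2 × 2 = 890.8
  [3→3.5]: (411.3+372.2)/2 × 0.5 = 195.875
  [3.5→6.5]: (372.2+196.0)/2 × 3 = 852.3
  [6.5→10.5]: (196.0+82.4)/2 × 4 = 556.8
  [10.5→13.5]: (82.4+43.0)/2 × 3 = 188.1
  [13.5→17.5]: (43.0+18.1)/2 × 4 = 122.2
  Sum = 3045.825 µg/L·hr
k_e = ln2 / t½ = 0.693147 / 3.2 = 0.2166 hr^-1
Extrapolated tail: C_last / k_e = 18.1 / 0.2166 = 83.564
AUC_0→∞ = 3045.825 + 83.564 = 3129.389 µg/L·hr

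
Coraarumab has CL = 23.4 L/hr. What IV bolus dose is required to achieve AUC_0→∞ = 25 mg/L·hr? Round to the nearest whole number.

Dose = 585 mg

Dose_iv = CL × AUC_0→∞
     = 23.4 × 25 = 585 mg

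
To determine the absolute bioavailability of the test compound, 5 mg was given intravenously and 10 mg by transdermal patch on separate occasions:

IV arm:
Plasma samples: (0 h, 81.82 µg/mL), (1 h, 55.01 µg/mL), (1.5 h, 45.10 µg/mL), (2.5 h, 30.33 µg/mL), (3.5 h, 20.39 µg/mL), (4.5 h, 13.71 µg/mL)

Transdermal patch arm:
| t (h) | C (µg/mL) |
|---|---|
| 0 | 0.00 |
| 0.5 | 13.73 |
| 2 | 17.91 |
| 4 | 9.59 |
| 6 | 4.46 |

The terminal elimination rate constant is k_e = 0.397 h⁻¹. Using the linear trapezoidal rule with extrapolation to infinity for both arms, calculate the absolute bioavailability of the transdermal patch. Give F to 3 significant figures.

Trapezoidal AUC_0→4.5 (IV):
  [0→1]: (81.82+55.01)/2 × 1 = 68.415
  [1→1.5]: (55.01+45.10)/2 × 0.5 = 25.0275
  [1.5→2.5]: (45.10+30.33)/2 × 1 = 37.715
  [2.5→3.5]: (30.33+20.39)/2 × 1 = 25.36
  [3.5→4.5]: (20.39+13.71)/2 × 1 = 17.05
  Sum = 173.5675 µg/mL·h
IV tail: 13.71/0.397 = 34.534; AUC_iv,0→∞ = 173.5675 + 34.534 = 208.1015 µg/mL·h
Trapezoidal AUC_0→6 (transdermal patch):
  [0→0.5]: (0.00+13.73)/2 × 0.5 = 3.4325
  [0.5→2]: (13.73+17.91)/2 × 1.5 = 23.73
  [2→4]: (17.91+9.59)/2 × 2 = 27.5
  [4→6]: (9.59+4.46)/2 × 2 = 14.05
  Sum = 68.7125 µg/mL·h
transdermal patch tail: 4.46/0.397 = 11.234; AUC_ev,0→∞ = 68.7125 + 11.234 = 79.9465 µg/mL·h
F = (AUC_ev/D_ev)/(AUC_iv/D_iv) = (79.9465/10)/(208.1015/5) = 7.99465/41.6203 = 0.1921

F = 0.192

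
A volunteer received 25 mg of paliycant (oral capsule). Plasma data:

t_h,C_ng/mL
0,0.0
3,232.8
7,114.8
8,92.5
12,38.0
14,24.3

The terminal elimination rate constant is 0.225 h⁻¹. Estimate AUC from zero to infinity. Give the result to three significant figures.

AUC = 1580 ng/mL·h

Trapezoidal AUC_0→14:
  [0→3]: (0.0+232.8)/2 × 3 = 349.2
  [3→7]: (232.8+114.8)/2 × 4 = 695.2
  [7→8]: (114.8+92.5)/2 × 1 = 103.65
  [8→12]: (92.5+38.0)/2 × 4 = 261.0
  [12→14]: (38.0+24.3)/2 × 2 = 62.3
  Sum = 1471.35 ng/mL·h
Extrapolated tail: C_last / k_e = 24.3 / 0.225 = 108.000
AUC_0→∞ = 1471.35 + 108.000 = 1579.35 ng/mL·h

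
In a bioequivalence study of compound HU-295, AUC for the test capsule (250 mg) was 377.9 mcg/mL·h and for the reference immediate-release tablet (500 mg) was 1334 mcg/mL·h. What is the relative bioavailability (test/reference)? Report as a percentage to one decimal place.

F_rel = (AUC_test/D_test) / (AUC_ref/D_ref)
      = (377.9/250) / (1334/500)
      = 1.5116 / 2.668 = 0.5666 = 56.66%

F_rel = 56.7%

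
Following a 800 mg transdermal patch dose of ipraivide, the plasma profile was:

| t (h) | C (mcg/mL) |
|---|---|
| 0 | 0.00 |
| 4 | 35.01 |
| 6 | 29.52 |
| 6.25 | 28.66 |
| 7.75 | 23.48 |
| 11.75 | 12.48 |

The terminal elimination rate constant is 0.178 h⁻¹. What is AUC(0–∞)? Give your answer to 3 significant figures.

Trapezoidal AUC_0→11.75:
  [0→4]: (0.00+35.01)/2 × 4 = 70.02
  [4→6]: (35.01+29.52)/2 × 2 = 64.53
  [6→6.25]: (29.52+28.66)/2 × 0.25 = 7.2725
  [6.25→7.75]: (28.66+23.48)/2 × 1.5 = 39.105
  [7.75→11.75]: (23.48+12.48)/2 × 4 = 71.92
  Sum = 252.8475 mcg/mL·h
Extrapolated tail: C_last / k_e = 12.48 / 0.178 = 70.112
AUC_0→∞ = 252.8475 + 70.112 = 322.9595 mcg/mL·h

AUC = 323 mcg/mL·h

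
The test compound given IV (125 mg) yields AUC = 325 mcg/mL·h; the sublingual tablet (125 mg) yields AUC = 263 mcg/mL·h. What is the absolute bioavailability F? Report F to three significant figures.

F = (AUC_ev / D_ev) / (AUC_iv / D_iv)
  = (263/125) / (325/125)
  = 2.104 / 2.6 = 0.8092

F = 0.809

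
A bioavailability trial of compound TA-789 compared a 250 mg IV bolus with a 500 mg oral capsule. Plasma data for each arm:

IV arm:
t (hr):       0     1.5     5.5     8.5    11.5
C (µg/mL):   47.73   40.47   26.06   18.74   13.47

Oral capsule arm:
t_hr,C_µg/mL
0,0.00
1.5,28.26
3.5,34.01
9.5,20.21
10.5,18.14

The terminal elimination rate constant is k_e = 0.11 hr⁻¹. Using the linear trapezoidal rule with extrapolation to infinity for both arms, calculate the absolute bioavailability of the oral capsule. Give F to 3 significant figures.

Trapezoidal AUC_0→11.5 (IV):
  [0→1.5]: (47.73+40.47)/2 × 1.5 = 66.15
  [1.5→5.5]: (40.47+26.06)/2 × 4 = 133.06
  [5.5→8.5]: (26.06+18.74)/2 × 3 = 67.2
  [8.5→11.5]: (18.74+13.47)/2 × 3 = 48.315
  Sum = 314.725 µg/mL·hr
IV tail: 13.47/0.11 = 122.455; AUC_iv,0→∞ = 314.725 + 122.455 = 437.18 µg/mL·hr
Trapezoidal AUC_0→10.5 (oral capsule):
  [0→1.5]: (0.00+28.26)/2 × 1.5 = 21.195
  [1.5→3.5]: (28.26+34.01)/2 × 2 = 62.27
  [3.5→9.5]: (34.01+20.21)/2 × 6 = 162.66
  [9.5→10.5]: (20.21+18.14)/2 × 1 = 19.175
  Sum = 265.3 µg/mL·hr
oral capsule tail: 18.14/0.11 = 164.909; AUC_ev,0→∞ = 265.3 + 164.909 = 430.209 µg/mL·hr
F = (AUC_ev/D_ev)/(AUC_iv/D_iv) = (430.209/500)/(437.18/250) = 0.860418/1.74872 = 0.4920

F = 0.492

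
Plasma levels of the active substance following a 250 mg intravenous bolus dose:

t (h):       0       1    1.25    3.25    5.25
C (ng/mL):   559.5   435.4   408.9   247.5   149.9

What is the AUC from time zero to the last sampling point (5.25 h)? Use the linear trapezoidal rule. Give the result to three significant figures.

Trapezoidal AUC_0→5.25:
  [0→1]: (559.5+435.4)/2 × 1 = 497.45
  [1→1.25]: (435.4+408.9)/2 × 0.25 = 105.5375
  [1.25→3.25]: (408.9+247.5)/2 × 2 = 656.4
  [3.25→5.25]: (247.5+149.9)/2 × 2 = 397.4
  Sum = 1656.7875 ng/mL·h

AUC = 1660 ng/mL·h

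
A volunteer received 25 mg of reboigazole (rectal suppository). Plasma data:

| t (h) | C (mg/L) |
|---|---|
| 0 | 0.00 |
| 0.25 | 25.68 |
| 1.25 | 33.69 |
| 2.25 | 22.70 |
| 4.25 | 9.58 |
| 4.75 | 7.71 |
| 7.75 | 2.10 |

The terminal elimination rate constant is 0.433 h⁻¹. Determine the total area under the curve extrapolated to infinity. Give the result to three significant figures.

AUC = 117 mg/L·h

Trapezoidal AUC_0→7.75:
  [0→0.25]: (0.00+25.68)/2 × 0.25 = 3.21
  [0.25→1.25]: (25.68+33.69)/2 × 1 = 29.685
  [1.25→2.25]: (33.69+22.70)/2 × 1 = 28.195
  [2.25→4.25]: (22.70+9.58)/2 × 2 = 32.28
  [4.25→4.75]: (9.58+7.71)/2 × 0.5 = 4.3225
  [4.75→7.75]: (7.71+2.10)/2 × 3 = 14.715
  Sum = 112.4075 mg/L·h
Extrapolated tail: C_last / k_e = 2.10 / 0.433 = 4.850
AUC_0→∞ = 112.4075 + 4.850 = 117.2575 mg/L·h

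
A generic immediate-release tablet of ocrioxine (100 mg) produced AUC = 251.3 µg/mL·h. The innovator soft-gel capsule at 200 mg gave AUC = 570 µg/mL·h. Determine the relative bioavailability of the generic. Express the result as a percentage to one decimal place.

F_rel = 88.2%

F_rel = (AUC_test/D_test) / (AUC_ref/D_ref)
      = (251.3/100) / (570/200)
      = 2.513 / 2.85 = 0.8818 = 88.18%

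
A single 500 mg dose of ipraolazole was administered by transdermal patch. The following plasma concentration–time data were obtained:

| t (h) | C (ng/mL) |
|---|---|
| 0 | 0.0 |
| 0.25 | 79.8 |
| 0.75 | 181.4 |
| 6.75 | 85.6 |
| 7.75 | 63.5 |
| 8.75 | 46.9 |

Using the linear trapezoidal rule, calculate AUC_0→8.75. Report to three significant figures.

AUC = 1010 ng/mL·h

Trapezoidal AUC_0→8.75:
  [0→0.25]: (0.0+79.8)/2 × 0.25 = 9.975
  [0.25→0.75]: (79.8+181.4)/2 × 0.5 = 65.3
  [0.75→6.75]: (181.4+85.6)/2 × 6 = 801.0
  [6.75→7.75]: (85.6+63.5)/2 × 1 = 74.55
  [7.75→8.75]: (63.5+46.9)/2 × 1 = 55.2
  Sum = 1006.025 ng/mL·h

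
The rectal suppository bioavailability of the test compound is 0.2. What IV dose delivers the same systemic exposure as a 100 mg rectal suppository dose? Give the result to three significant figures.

D_iv = 20.0 mg

Systemic exposure from an extravascular dose = F × D_ev, so the equivalent IV dose is F × D_ev.
D_iv = F × D_ev = 0.2 × 100 = 20 mg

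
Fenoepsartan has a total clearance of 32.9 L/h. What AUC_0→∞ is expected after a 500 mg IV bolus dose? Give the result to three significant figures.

AUC_0→∞ = Dose_iv / CL
        = 500 / 32.9 = 15.1976 mg/L·h

AUC = 15.2 mg/L·h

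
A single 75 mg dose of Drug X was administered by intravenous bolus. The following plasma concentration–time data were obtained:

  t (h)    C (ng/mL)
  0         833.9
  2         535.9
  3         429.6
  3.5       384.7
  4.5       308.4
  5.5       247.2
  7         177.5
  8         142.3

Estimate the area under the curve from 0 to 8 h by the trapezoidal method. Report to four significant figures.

AUC = 3159 ng/mL·h

Trapezoidal AUC_0→8:
  [0→2]: (833.9+535.9)/2 × 2 = 1369.8
  [2→3]: (535.9+429.6)/2 × 1 = 482.75
  [3→3.5]: (429.6+384.7)/2 × 0.5 = 203.575
  [3.5→4.5]: (384.7+308.4)/2 × 1 = 346.55
  [4.5→5.5]: (308.4+247.2)/2 × 1 = 277.8
  [5.5→7]: (247.2+177.5)/2 × 1.5 = 318.525
  [7→8]: (177.5+142.3)/2 × 1 = 159.9
  Sum = 3158.9 ng/mL·h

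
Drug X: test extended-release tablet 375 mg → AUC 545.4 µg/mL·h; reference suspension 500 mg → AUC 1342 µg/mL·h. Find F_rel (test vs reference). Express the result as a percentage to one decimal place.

F_rel = 54.2%

F_rel = (AUC_test/D_test) / (AUC_ref/D_ref)
      = (545.4/375) / (1342/500)
      = 1.4544 / 2.684 = 0.5419 = 54.19%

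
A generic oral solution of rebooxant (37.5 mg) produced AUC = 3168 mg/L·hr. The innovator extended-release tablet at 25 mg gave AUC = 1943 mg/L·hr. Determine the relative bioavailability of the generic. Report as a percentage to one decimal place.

F_rel = (AUC_test/D_test) / (AUC_ref/D_ref)
      = (3168/37.5) / (1943/25)
      = 84.48 / 77.72 = 1.0870 = 108.70%

F_rel = 108.7%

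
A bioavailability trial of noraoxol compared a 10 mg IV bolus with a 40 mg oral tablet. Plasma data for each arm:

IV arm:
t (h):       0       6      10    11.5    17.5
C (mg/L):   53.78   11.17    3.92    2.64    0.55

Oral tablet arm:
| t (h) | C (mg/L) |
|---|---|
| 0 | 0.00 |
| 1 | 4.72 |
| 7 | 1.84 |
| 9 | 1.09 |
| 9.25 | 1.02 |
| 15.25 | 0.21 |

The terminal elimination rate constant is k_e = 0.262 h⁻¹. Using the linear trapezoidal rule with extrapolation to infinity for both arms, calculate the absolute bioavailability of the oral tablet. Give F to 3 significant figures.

F = 0.0308

Trapezoidal AUC_0→17.5 (IV):
  [0→6]: (53.78+11.17)/2 × 6 = 194.85
  [6→10]: (11.17+3.92)/2 × 4 = 30.18
  [10→11.5]: (3.92+2.64)/2 × 1.5 = 4.92
  [11.5→17.5]: (2.64+0.55)/2 × 6 = 9.57
  Sum = 239.52 mg/L·h
IV tail: 0.55/0.262 = 2.099; AUC_iv,0→∞ = 239.52 + 2.099 = 241.619 mg/L·h
Trapezoidal AUC_0→15.25 (oral tablet):
  [0→1]: (0.00+4.72)/2 × 1 = 2.36
  [1→7]: (4.72+1.84)/2 × 6 = 19.68
  [7→9]: (1.84+1.09)/2 × 2 = 2.93
  [9→9.25]: (1.09+1.02)/2 × 0.25 = 0.26375
  [9.25→15.25]: (1.02+0.21)/2 × 6 = 3.69
  Sum = 28.92375 mg/L·h
oral tablet tail: 0.21/0.262 = 0.802; AUC_ev,0→∞ = 28.92375 + 0.802 = 29.72575 mg/L·h
F = (AUC_ev/D_ev)/(AUC_iv/D_iv) = (29.72575/40)/(241.619/10) = 0.74314375/24.1619 = 0.0308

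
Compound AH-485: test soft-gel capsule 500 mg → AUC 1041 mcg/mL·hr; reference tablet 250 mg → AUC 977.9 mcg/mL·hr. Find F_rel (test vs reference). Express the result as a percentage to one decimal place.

F_rel = 53.2%

F_rel = (AUC_test/D_test) / (AUC_ref/D_ref)
      = (1041/500) / (977.9/250)
      = 2.082 / 3.9116 = 0.5323 = 53.23%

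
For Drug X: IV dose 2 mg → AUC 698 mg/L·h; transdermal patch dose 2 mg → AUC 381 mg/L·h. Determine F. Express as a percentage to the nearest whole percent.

F = 55%

F = (AUC_ev / D_ev) / (AUC_iv / D_iv)
  = (381/2) / (698/2)
  = 190.5 / 349 = 0.5458
  = 54.58%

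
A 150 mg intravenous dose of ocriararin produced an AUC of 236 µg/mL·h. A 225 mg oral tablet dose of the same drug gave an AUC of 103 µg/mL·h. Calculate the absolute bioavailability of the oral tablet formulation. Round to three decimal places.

F = (AUC_ev / D_ev) / (AUC_iv / D_iv)
  = (103/225) / (236/150)
  = 0.457778 / 1.57333 = 0.2910

F = 0.291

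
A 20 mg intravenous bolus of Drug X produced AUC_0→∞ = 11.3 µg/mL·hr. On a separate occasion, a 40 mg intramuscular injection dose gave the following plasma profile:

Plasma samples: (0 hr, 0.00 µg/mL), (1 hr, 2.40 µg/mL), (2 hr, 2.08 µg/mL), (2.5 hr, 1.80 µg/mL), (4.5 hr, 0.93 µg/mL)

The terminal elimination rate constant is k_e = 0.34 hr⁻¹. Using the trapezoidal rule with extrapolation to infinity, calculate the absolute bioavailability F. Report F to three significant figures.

F = 0.437

Trapezoidal AUC_0→4.5 (intramuscular injection):
  [0→1]: (0.00+2.40)/2 × 1 = 1.2
  [1→2]: (2.40+2.08)/2 × 1 = 2.24
  [2→2.5]: (2.08+1.80)/2 × 0.5 = 0.97
  [2.5→4.5]: (1.80+0.93)/2 × 2 = 2.73
  Sum = 7.14 µg/mL·hr
Tail: C_last/k_e = 0.93/0.34 = 2.735
AUC_0→∞ (intramuscular injection) = 7.14 + 2.735 = 9.875 µg/mL·hr
F = (AUC_ev/D_ev)/(AUC_iv/D_iv) = (9.875/40)/(11.3/20) = 0.246875/0.565 = 0.4369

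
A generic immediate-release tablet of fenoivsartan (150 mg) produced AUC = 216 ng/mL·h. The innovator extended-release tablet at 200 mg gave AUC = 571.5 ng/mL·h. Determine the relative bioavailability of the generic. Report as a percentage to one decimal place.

F_rel = (AUC_test/D_test) / (AUC_ref/D_ref)
      = (216/150) / (571.5/200)
      = 1.44 / 2.8575 = 0.5039 = 50.39%

F_rel = 50.4%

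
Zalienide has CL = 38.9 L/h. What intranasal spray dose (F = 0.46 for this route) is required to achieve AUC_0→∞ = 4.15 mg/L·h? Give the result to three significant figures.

Dose = 351 mg

Dose = CL × AUC_0→∞ / F
     = 38.9 × 4.15 / 0.46 = 350.946 mg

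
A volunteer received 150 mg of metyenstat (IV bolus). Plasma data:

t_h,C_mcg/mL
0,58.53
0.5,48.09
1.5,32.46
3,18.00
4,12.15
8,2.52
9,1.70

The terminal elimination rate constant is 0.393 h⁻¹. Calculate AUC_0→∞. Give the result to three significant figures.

Trapezoidal AUC_0→9:
  [0→0.5]: (58.53+48.09)/2 × 0.5 = 26.655
  [0.5→1.5]: (48.09+32.46)/2 × 1 = 40.275
  [1.5→3]: (32.46+18.00)/2 × 1.5 = 37.845
  [3→4]: (18.00+12.15)/2 × 1 = 15.075
  [4→8]: (12.15+2.52)/2 × 4 = 29.34
  [8→9]: (2.52+1.70)/2 × 1 = 2.11
  Sum = 151.3 mcg/mL·h
Extrapolated tail: C_last / k_e = 1.70 / 0.393 = 4.326
AUC_0→∞ = 151.3 + 4.326 = 155.626 mcg/mL·h

AUC = 156 mcg/mL·h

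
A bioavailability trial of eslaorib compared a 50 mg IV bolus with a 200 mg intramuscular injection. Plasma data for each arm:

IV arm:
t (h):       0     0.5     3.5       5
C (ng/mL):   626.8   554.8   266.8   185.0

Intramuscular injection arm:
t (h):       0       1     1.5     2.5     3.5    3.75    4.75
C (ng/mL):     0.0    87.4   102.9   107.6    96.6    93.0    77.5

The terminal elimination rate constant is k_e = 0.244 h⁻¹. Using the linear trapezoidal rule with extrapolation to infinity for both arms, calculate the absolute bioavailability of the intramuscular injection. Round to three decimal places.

F = 0.069

Trapezoidal AUC_0→5 (IV):
  [0→0.5]: (626.8+554.8)/2 × 0.5 = 295.4
  [0.5→3.5]: (554.8+266.8)/2 × 3 = 1232.4
  [3.5→5]: (266.8+185.0)/2 × 1.5 = 338.85
  Sum = 1866.65 ng/mL·h
IV tail: 185.0/0.244 = 758.197; AUC_iv,0→∞ = 1866.65 + 758.197 = 2624.847 ng/mL·h
Trapezoidal AUC_0→4.75 (intramuscular injection):
  [0→1]: (0.0+87.4)/2 × 1 = 43.7
  [1→1.5]: (87.4+102.9)/2 × 0.5 = 47.575
  [1.5→2.5]: (102.9+107.6)/2 × 1 = 105.25
  [2.5→3.5]: (107.6+96.6)/2 × 1 = 102.1
  [3.5→3.75]: (96.6+93.0)/2 × 0.25 = 23.7
  [3.75→4.75]: (93.0+77.5)/2 × 1 = 85.25
  Sum = 407.575 ng/mL·h
intramuscular injection tail: 77.5/0.244 = 317.623; AUC_ev,0→∞ = 407.575 + 317.623 = 725.198 ng/mL·h
F = (AUC_ev/D_ev)/(AUC_iv/D_iv) = (725.198/200)/(2624.847/50) = 3.62599/52.49694 = 0.0691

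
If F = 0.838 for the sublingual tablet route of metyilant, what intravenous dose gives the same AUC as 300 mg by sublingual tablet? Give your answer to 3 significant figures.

D_iv = 251 mg

Systemic exposure from an extravascular dose = F × D_ev, so the equivalent IV dose is F × D_ev.
D_iv = F × D_ev = 0.838 × 300 = 251.4 mg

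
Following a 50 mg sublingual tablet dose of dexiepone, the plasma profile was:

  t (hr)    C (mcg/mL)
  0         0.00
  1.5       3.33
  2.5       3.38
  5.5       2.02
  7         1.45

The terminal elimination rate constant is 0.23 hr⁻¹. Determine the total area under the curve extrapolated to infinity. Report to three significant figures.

AUC = 22.9 mcg/mL·hr

Trapezoidal AUC_0→7:
  [0→1.5]: (0.00+3.33)/2 × 1.5 = 2.4975
  [1.5→2.5]: (3.33+3.38)/2 × 1 = 3.355
  [2.5→5.5]: (3.38+2.02)/2 × 3 = 8.1
  [5.5→7]: (2.02+1.45)/2 × 1.5 = 2.6025
  Sum = 16.555 mcg/mL·hr
Extrapolated tail: C_last / k_e = 1.45 / 0.23 = 6.304
AUC_0→∞ = 16.555 + 6.304 = 22.859 mcg/mL·hr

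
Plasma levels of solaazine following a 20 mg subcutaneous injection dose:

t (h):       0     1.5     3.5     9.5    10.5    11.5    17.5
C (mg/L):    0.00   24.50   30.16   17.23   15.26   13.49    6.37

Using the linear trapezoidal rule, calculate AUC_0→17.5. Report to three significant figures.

AUC = 305 mg/L·h

Trapezoidal AUC_0→17.5:
  [0→1.5]: (0.00+24.50)/2 × 1.5 = 18.375
  [1.5→3.5]: (24.50+30.16)/2 × 2 = 54.66
  [3.5→9.5]: (30.16+17.23)/2 × 6 = 142.17
  [9.5→10.5]: (17.23+15.26)/2 × 1 = 16.245
  [10.5→11.5]: (15.26+13.49)/2 × 1 = 14.375
  [11.5→17.5]: (13.49+6.37)/2 × 6 = 59.58
  Sum = 305.405 mg/L·h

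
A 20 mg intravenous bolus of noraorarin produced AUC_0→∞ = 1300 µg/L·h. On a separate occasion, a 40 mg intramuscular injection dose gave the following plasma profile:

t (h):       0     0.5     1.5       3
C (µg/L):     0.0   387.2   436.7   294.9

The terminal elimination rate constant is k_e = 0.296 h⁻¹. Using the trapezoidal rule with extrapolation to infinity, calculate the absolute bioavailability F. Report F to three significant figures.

Trapezoidal AUC_0→3 (intramuscular injection):
  [0→0.5]: (0.0+387.2)/2 × 0.5 = 96.8
  [0.5→1.5]: (387.2+436.7)/2 × 1 = 411.95
  [1.5→3]: (436.7+294.9)/2 × 1.5 = 548.7
  Sum = 1057.45 µg/L·h
Tail: C_last/k_e = 294.9/0.296 = 996.284
AUC_0→∞ (intramuscular injection) = 1057.45 + 996.284 = 2053.734 µg/L·h
F = (AUC_ev/D_ev)/(AUC_iv/D_iv) = (2053.734/40)/(1300/20) = 51.34335/65 = 0.7899

F = 0.790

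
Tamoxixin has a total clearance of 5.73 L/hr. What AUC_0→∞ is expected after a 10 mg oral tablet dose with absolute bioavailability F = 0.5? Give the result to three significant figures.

AUC_0→∞ = F × Dose / CL
        = 0.5 × 10 / 5.73 = 0.8726 mg/L·hr

AUC = 0.873 mg/L·hr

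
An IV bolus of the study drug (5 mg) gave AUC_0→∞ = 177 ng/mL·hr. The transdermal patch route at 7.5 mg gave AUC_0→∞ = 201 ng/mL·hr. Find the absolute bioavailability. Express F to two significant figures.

F = (AUC_ev / D_ev) / (AUC_iv / D_iv)
  = (201/7.5) / (177/5)
  = 26.8 / 35.4 = 0.7571

F = 0.76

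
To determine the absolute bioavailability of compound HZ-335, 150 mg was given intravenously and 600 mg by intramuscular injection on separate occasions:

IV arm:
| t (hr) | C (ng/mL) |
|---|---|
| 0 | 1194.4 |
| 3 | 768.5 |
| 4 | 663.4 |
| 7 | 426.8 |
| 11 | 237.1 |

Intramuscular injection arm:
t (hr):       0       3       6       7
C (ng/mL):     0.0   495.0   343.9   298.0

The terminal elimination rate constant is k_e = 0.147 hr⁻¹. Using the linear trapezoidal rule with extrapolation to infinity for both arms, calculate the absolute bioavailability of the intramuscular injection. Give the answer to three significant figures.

F = 0.132

Trapezoidal AUC_0→11 (IV):
  [0→3]: (1194.4+768.5)/2 × 3 = 2944.35
  [3→4]: (768.5+663.4)/2 × 1 = 715.95
  [4→7]: (663.4+426.8)/2 × 3 = 1635.3
  [7→11]: (426.8+237.1)/2 × 4 = 1327.8
  Sum = 6623.4 ng/mL·hr
IV tail: 237.1/0.147 = 1612.925; AUC_iv,0→∞ = 6623.4 + 1612.925 = 8236.325 ng/mL·hr
Trapezoidal AUC_0→7 (intramuscular injection):
  [0→3]: (0.0+495.0)/2 × 3 = 742.5
  [3→6]: (495.0+343.9)/2 × 3 = 1258.35
  [6→7]: (343.9+298.0)/2 × 1 = 320.95
  Sum = 2321.8 ng/mL·hr
intramuscular injection tail: 298.0/0.147 = 2027.211; AUC_ev,0→∞ = 2321.8 + 2027.211 = 4349.011 ng/mL·hr
F = (AUC_ev/D_ev)/(AUC_iv/D_iv) = (4349.011/600)/(8236.325/150) = 7.24835/54.9088 = 0.1320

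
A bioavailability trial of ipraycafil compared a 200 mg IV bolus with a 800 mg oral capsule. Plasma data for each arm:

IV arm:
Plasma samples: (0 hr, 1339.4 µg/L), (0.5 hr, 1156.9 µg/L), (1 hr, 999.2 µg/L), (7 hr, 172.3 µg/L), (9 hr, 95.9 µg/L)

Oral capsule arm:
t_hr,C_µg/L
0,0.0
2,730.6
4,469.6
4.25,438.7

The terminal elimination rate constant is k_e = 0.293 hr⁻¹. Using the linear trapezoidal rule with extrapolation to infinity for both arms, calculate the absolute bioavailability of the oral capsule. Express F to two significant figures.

Trapezoidal AUC_0→9 (IV):
  [0→0.5]: (1339.4+1156.9)/2 × 0.5 = 624.075
  [0.5→1]: (1156.9+999.2)/2 × 0.5 = 539.025
  [1→7]: (999.2+172.3)/2 × 6 = 3514.5
  [7→9]: (172.3+95.9)/2 × 2 = 268.2
  Sum = 4945.8 µg/L·hr
IV tail: 95.9/0.293 = 327.304; AUC_iv,0→∞ = 4945.8 + 327.304 = 5273.104 µg/L·hr
Trapezoidal AUC_0→4.25 (oral capsule):
  [0→2]: (0.0+730.6)/2 × 2 = 730.6
  [2→4]: (730.6+469.6)/2 × 2 = 1200.2
  [4→4.25]: (469.6+438.7)/2 × 0.25 = 113.5375
  Sum = 2044.3375 µg/L·hr
oral capsule tail: 438.7/0.293 = 1497.270; AUC_ev,0→∞ = 2044.3375 + 1497.270 = 3541.6075 µg/L·hr
F = (AUC_ev/D_ev)/(AUC_iv/D_iv) = (3541.6075/800)/(5273.104/200) = 4.42701/26.36552 = 0.1679

F = 0.17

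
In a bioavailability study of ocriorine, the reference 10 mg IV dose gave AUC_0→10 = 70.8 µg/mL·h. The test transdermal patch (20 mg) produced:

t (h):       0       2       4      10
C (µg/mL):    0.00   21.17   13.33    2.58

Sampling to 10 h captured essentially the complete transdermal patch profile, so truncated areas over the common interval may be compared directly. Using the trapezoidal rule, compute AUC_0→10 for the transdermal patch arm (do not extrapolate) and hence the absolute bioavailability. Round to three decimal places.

F = 0.730

Trapezoidal AUC_0→10 (transdermal patch):
  [0→2]: (0.00+21.17)/2 × 2 = 21.17
  [2→4]: (21.17+13.33)/2 × 2 = 34.5
  [4→10]: (13.33+2.58)/2 × 6 = 47.73
  Sum = 103.4 µg/mL·h
F = (AUC_ev/D_ev)/(AUC_iv/D_iv) = (103.4/20)/(70.8/10) = 5.17/7.08 = 0.7302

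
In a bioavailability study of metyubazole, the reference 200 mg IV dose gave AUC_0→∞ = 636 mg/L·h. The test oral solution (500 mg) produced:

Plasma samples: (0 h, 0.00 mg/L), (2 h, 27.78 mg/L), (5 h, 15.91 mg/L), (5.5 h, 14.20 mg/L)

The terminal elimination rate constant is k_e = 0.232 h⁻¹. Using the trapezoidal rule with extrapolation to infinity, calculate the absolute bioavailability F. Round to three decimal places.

F = 0.102

Trapezoidal AUC_0→5.5 (oral solution):
  [0→2]: (0.00+27.78)/2 × 2 = 27.78
  [2→5]: (27.78+15.91)/2 × 3 = 65.535
  [5→5.5]: (15.91+14.20)/2 × 0.5 = 7.5275
  Sum = 100.8425 mg/L·h
Tail: C_last/k_e = 14.20/0.232 = 61.207
AUC_0→∞ (oral solution) = 100.8425 + 61.207 = 162.0495 mg/L·h
F = (AUC_ev/D_ev)/(AUC_iv/D_iv) = (162.0495/500)/(636/200) = 0.324099/3.18 = 0.1019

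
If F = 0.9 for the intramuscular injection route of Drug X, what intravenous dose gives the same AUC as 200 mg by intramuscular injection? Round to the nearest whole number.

Systemic exposure from an extravascular dose = F × D_ev, so the equivalent IV dose is F × D_ev.
D_iv = F × D_ev = 0.9 × 200 = 180 mg

D_iv = 180 mg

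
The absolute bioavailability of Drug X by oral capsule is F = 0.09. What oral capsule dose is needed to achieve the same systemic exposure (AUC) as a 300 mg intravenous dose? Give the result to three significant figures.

D_oral = 3330 mg

For equal systemic exposure: F × D_ev = D_iv
D_ev = D_iv / F = 300 / 0.09 = 3333.33 mg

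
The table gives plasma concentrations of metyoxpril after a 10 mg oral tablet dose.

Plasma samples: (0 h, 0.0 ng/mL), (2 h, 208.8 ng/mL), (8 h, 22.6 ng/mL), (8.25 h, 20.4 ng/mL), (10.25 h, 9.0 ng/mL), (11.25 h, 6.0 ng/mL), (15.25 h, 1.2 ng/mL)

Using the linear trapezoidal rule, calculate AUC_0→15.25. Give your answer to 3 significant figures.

AUC = 960 ng/mL·h

Trapezoidal AUC_0→15.25:
  [0→2]: (0.0+208.8)/2 × 2 = 208.8
  [2→8]: (208.8+22.6)/2 × 6 = 694.2
  [8→8.25]: (22.6+20.4)/2 × 0.25 = 5.375
  [8.25→10.25]: (20.4+9.0)/2 × 2 = 29.4
  [10.25→11.25]: (9.0+6.0)/2 × 1 = 7.5
  [11.25→15.25]: (6.0+1.2)/2 × 4 = 14.4
  Sum = 959.675 ng/mL·h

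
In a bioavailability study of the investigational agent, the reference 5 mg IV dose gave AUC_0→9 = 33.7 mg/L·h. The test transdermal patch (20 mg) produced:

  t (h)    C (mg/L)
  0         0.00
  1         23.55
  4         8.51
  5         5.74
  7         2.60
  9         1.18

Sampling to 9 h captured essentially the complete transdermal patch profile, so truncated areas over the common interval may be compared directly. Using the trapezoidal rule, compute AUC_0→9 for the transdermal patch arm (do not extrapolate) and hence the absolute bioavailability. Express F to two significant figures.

Trapezoidal AUC_0→9 (transdermal patch):
  [0→1]: (0.00+23.55)/2 × 1 = 11.775
  [1→4]: (23.55+8.51)/2 × 3 = 48.09
  [4→5]: (8.51+5.74)/2 × 1 = 7.125
  [5→7]: (5.74+2.60)/2 × 2 = 8.34
  [7→9]: (2.60+1.18)/2 × 2 = 3.78
  Sum = 79.11 mg/L·h
F = (AUC_ev/D_ev)/(AUC_iv/D_iv) = (79.11/20)/(33.7/5) = 3.9555/6.74 = 0.5869

F = 0.59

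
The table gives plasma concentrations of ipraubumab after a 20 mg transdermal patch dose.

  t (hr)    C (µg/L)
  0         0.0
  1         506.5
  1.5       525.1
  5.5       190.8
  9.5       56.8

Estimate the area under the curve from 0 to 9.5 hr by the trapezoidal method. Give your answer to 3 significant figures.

Trapezoidal AUC_0→9.5:
  [0→1]: (0.0+506.5)/2 × 1 = 253.25
  [1→1.5]: (506.5+525.1)/2 × 0.5 = 257.9
  [1.5→5.5]: (525.1+190.8)/2 × 4 = 1431.8
  [5.5→9.5]: (190.8+56.8)/2 × 4 = 495.2
  Sum = 2438.15 µg/L·hr

AUC = 2440 µg/L·hr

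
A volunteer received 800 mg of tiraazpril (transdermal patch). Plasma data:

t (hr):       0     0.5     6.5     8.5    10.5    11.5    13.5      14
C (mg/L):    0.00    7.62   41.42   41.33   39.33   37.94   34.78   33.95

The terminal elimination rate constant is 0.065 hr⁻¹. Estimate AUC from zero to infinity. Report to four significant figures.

AUC = 963.3 mg/L·hr

Trapezoidal AUC_0→14:
  [0→0.5]: (0.00+7.62)/2 × 0.5 = 1.905
  [0.5→6.5]: (7.62+41.42)/2 × 6 = 147.12
  [6.5→8.5]: (41.42+41.33)/2 × 2 = 82.75
  [8.5→10.5]: (41.33+39.33)/2 × 2 = 80.66
  [10.5→11.5]: (39.33+37.94)/2 × 1 = 38.635
  [11.5→13.5]: (37.94+34.78)/2 × 2 = 72.72
  [13.5→14]: (34.78+33.95)/2 × 0.5 = 17.1825
  Sum = 440.9725 mg/L·hr
Extrapolated tail: C_last / k_e = 33.95 / 0.065 = 522.308
AUC_0→∞ = 440.9725 + 522.308 = 963.2805 mg/L·hr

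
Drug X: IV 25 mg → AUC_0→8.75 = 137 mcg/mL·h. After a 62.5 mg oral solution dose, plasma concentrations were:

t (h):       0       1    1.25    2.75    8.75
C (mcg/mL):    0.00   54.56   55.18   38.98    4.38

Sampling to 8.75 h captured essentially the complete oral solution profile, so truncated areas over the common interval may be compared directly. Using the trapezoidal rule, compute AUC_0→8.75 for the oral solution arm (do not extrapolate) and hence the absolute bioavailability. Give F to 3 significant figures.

Trapezoidal AUC_0→8.75 (oral solution):
  [0→1]: (0.00+54.56)/2 × 1 = 27.28
  [1→1.25]: (54.56+55.18)/2 × 0.25 = 13.7175
  [1.25→2.75]: (55.18+38.98)/2 × 1.5 = 70.62
  [2.75→8.75]: (38.98+4.38)/2 × 6 = 130.08
  Sum = 241.6975 mcg/mL·h
F = (AUC_ev/D_ev)/(AUC_iv/D_iv) = (241.6975/62.5)/(137/25) = 3.86716/5.48 = 0.7057

F = 0.706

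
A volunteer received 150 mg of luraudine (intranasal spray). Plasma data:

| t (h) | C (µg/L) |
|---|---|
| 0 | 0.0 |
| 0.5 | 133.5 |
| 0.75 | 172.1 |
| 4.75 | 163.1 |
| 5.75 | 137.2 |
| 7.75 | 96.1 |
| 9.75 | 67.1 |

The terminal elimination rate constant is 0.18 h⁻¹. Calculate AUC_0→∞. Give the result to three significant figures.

AUC = 1660 µg/L·h

Trapezoidal AUC_0→9.75:
  [0→0.5]: (0.0+133.5)/2 × 0.5 = 33.375
  [0.5→0.75]: (133.5+172.1)/2 × 0.25 = 38.2
  [0.75→4.75]: (172.1+163.1)/2 × 4 = 670.4
  [4.75→5.75]: (163.1+137.2)/2 × 1 = 150.15
  [5.75→7.75]: (137.2+96.1)/2 × 2 = 233.3
  [7.75→9.75]: (96.1+67.1)/2 × 2 = 163.2
  Sum = 1288.625 µg/L·h
Extrapolated tail: C_last / k_e = 67.1 / 0.18 = 372.778
AUC_0→∞ = 1288.625 + 372.778 = 1661.403 µg/L·h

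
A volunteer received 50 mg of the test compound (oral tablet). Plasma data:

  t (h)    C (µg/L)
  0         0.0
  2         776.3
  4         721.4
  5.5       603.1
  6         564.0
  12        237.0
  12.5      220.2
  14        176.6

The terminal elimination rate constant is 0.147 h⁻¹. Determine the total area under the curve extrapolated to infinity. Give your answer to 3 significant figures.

Trapezoidal AUC_0→14:
  [0→2]: (0.0+776.3)/2 × 2 = 776.3
  [2→4]: (776.3+721.4)/2 × 2 = 1497.7
  [4→5.5]: (721.4+603.1)/2 × 1.5 = 993.375
  [5.5→6]: (603.1+564.0)/2 × 0.5 = 291.775
  [6→12]: (564.0+237.0)/2 × 6 = 2403.0
  [12→12.5]: (237.0+220.2)/2 × 0.5 = 114.3
  [12.5→14]: (220.2+176.6)/2 × 1.5 = 297.6
  Sum = 6374.05 µg/L·h
Extrapolated tail: C_last / k_e = 176.6 / 0.147 = 1201.361
AUC_0→∞ = 6374.05 + 1201.361 = 7575.411 µg/L·h

AUC = 7580 µg/L·h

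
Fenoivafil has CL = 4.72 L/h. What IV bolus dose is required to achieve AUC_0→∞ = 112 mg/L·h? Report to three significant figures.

Dose = 529 mg

Dose_iv = CL × AUC_0→∞
     = 4.72 × 112 = 528.64 mg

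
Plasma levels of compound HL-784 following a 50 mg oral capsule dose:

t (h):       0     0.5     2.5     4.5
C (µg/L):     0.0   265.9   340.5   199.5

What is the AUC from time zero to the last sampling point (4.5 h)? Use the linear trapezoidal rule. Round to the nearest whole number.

AUC = 1213 µg/L·h

Trapezoidal AUC_0→4.5:
  [0→0.5]: (0.0+265.9)/2 × 0.5 = 66.475
  [0.5→2.5]: (265.9+340.5)/2 × 2 = 606.4
  [2.5→4.5]: (340.5+199.5)/2 × 2 = 540.0
  Sum = 1212.875 µg/L·h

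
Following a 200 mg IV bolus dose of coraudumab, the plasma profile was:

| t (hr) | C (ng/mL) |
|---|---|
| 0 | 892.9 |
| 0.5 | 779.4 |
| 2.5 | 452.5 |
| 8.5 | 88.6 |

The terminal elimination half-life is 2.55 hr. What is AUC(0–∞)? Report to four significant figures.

Trapezoidal AUC_0→8.5:
  [0→0.5]: (892.9+779.4)/2 × 0.5 = 418.075
  [0.5→2.5]: (779.4+452.5)/2 × 2 = 1231.9
  [2.5→8.5]: (452.5+88.6)/2 × 6 = 1623.3
  Sum = 3273.275 ng/mL·hr
k_e = ln2 / t½ = 0.693147 / 2.55 = 0.2718 hr^-1
Extrapolated tail: C_last / k_e = 88.6 / 0.2718 = 325.975
AUC_0→∞ = 3273.275 + 325.975 = 3599.25 ng/mL·hr

AUC = 3599 ng/mL·hr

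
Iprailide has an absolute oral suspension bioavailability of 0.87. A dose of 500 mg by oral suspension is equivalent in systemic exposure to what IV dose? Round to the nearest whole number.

Systemic exposure from an extravascular dose = F × D_ev, so the equivalent IV dose is F × D_ev.
D_iv = F × D_ev = 0.87 × 500 = 435 mg

D_iv = 435 mg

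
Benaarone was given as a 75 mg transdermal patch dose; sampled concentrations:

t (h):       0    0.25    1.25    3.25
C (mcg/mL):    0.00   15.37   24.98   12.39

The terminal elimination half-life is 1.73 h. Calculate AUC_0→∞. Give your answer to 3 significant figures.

AUC = 90.4 mcg/mL·h

Trapezoidal AUC_0→3.25:
  [0→0.25]: (0.00+15.37)/2 × 0.25 = 1.92125
  [0.25→1.25]: (15.37+24.98)/2 × 1 = 20.175
  [1.25→3.25]: (24.98+12.39)/2 × 2 = 37.37
  Sum = 59.46625 mcg/mL·h
k_e = ln2 / t½ = 0.693147 / 1.73 = 0.4007 h^-1
Extrapolated tail: C_last / k_e = 12.39 / 0.4007 = 30.921
AUC_0→∞ = 59.46625 + 30.921 = 90.38725 mcg/mL·h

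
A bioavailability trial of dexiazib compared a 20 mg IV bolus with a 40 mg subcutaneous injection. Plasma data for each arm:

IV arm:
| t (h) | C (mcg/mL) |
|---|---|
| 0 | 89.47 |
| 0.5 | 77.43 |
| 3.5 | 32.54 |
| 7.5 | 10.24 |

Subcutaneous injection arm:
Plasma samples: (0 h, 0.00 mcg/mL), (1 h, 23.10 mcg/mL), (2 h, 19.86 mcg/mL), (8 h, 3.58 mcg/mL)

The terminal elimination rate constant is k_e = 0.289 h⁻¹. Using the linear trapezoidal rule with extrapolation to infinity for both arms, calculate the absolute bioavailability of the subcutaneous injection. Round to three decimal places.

Trapezoidal AUC_0→7.5 (IV):
  [0→0.5]: (89.47+77.43)/2 × 0.5 = 41.725
  [0.5→3.5]: (77.43+32.54)/2 × 3 = 164.955
  [3.5→7.5]: (32.54+10.24)/2 × 4 = 85.56
  Sum = 292.24 mcg/mL·h
IV tail: 10.24/0.289 = 35.433; AUC_iv,0→∞ = 292.24 + 35.433 = 327.673 mcg/mL·h
Trapezoidal AUC_0→8 (subcutaneous injection):
  [0→1]: (0.00+23.10)/2 × 1 = 11.55
  [1→2]: (23.10+19.86)/2 × 1 = 21.48
  [2→8]: (19.86+3.58)/2 × 6 = 70.32
  Sum = 103.35 mcg/mL·h
subcutaneous injection tail: 3.58/0.289 = 12.388; AUC_ev,0→∞ = 103.35 + 12.388 = 115.738 mcg/mL·h
F = (AUC_ev/D_ev)/(AUC_iv/D_iv) = (115.738/40)/(327.673/20) = 2.89345/16.38365 = 0.1766

F = 0.177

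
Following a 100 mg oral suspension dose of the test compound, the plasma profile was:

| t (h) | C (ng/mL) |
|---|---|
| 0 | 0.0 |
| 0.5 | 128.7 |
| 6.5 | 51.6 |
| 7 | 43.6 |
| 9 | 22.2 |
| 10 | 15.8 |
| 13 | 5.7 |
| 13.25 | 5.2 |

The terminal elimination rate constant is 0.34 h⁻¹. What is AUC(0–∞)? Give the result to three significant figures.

Trapezoidal AUC_0→13.25:
  [0→0.5]: (0.0+128.7)/2 × 0.5 = 32.175
  [0.5→6.5]: (128.7+51.6)/2 × 6 = 540.9
  [6.5→7]: (51.6+43.6)/2 × 0.5 = 23.8
  [7→9]: (43.6+22.2)/2 × 2 = 65.8
  [9→10]: (22.2+15.8)/2 × 1 = 19.0
  [10→13]: (15.8+5.7)/2 × 3 = 32.25
  [13→13.25]: (5.7+5.2)/2 × 0.25 = 1.3625
  Sum = 715.2875 ng/mL·h
Extrapolated tail: C_last / k_e = 5.2 / 0.34 = 15.294
AUC_0→∞ = 715.2875 + 15.294 = 730.5815 ng/mL·h

AUC = 731 ng/mL·h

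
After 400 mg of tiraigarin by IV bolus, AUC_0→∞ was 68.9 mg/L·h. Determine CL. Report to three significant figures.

CL = 5.81 L/h

CL = Dose_iv / AUC_0→∞
   = 400 / 68.9 = 5.80552 L/h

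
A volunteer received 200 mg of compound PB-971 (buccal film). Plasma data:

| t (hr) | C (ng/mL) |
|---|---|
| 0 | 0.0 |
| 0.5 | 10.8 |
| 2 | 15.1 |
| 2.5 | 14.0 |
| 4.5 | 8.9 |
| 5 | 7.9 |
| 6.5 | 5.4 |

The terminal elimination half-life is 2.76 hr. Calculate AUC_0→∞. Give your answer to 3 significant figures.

Trapezoidal AUC_0→6.5:
  [0→0.5]: (0.0+10.8)/2 × 0.5 = 2.7
  [0.5→2]: (10.8+15.1)/2 × 1.5 = 19.425
  [2→2.5]: (15.1+14.0)/2 × 0.5 = 7.275
  [2.5→4.5]: (14.0+8.9)/2 × 2 = 22.9
  [4.5→5]: (8.9+7.9)/2 × 0.5 = 4.2
  [5→6.5]: (7.9+5.4)/2 × 1.5 = 9.975
  Sum = 66.475 ng/mL·hr
k_e = ln2 / t½ = 0.693147 / 2.76 = 0.2511 hr^-1
Extrapolated tail: C_last / k_e = 5.4 / 0.2511 = 21.505
AUC_0→∞ = 66.475 + 21.505 = 87.98 ng/mL·hr

AUC = 88.0 ng/mL·hr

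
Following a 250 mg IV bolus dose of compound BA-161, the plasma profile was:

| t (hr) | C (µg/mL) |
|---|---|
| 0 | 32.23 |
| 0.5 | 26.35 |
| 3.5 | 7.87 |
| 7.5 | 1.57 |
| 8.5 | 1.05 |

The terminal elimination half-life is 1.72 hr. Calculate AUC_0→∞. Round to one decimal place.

AUC = 88.8 µg/mL·hr

Trapezoidal AUC_0→8.5:
  [0→0.5]: (32.23+26.35)/2 × 0.5 = 14.645
  [0.5→3.5]: (26.35+7.87)/2 × 3 = 51.33
  [3.5→7.5]: (7.87+1.57)/2 × 4 = 18.88
  [7.5→8.5]: (1.57+1.05)/2 × 1 = 1.31
  Sum = 86.165 µg/mL·hr
k_e = ln2 / t½ = 0.693147 / 1.72 = 0.4030 hr^-1
Extrapolated tail: C_last / k_e = 1.05 / 0.403 = 2.605
AUC_0→∞ = 86.165 + 2.605 = 88.77 µg/mL·hr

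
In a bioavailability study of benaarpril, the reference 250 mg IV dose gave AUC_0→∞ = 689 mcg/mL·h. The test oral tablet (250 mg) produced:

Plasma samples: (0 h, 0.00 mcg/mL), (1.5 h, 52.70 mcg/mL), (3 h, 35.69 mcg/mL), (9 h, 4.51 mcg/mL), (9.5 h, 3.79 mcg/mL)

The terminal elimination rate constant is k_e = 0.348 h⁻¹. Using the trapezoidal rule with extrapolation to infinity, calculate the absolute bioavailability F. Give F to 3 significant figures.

Trapezoidal AUC_0→9.5 (oral tablet):
  [0→1.5]: (0.00+52.70)/2 × 1.5 = 39.525
  [1.5→3]: (52.70+35.69)/2 × 1.5 = 66.2925
  [3→9]: (35.69+4.51)/2 × 6 = 120.6
  [9→9.5]: (4.51+3.79)/2 × 0.5 = 2.075
  Sum = 228.4925 mcg/mL·h
Tail: C_last/k_e = 3.79/0.348 = 10.891
AUC_0→∞ (oral tablet) = 228.4925 + 10.891 = 239.3835 mcg/mL·h
F = (AUC_ev/D_ev)/(AUC_iv/D_iv) = (239.3835/250)/(689/250) = 0.957534/2.756 = 0.3474

F = 0.347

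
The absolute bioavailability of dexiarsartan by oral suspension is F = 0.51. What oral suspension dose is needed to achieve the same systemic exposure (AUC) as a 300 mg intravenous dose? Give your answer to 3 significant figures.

D_oral = 588 mg

For equal systemic exposure: F × D_ev = D_iv
D_ev = D_iv / F = 300 / 0.51 = 588.235 mg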